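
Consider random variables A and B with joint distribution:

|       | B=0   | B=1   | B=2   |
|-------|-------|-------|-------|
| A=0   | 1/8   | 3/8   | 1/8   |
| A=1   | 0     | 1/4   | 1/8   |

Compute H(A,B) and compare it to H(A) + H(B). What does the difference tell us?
Marginal P(A) (row sums):
  P(A=0) = 1/8 + 3/8 + 1/8 = 5/8
  P(A=1) = 0 + 1/4 + 1/8 = 3/8
Marginal P(B) (column sums):
  P(B=0) = 1/8 + 0 = 1/8
  P(B=1) = 3/8 + 1/4 = 5/8
  P(B=2) = 1/8 + 1/8 = 1/4

H(A,B) = -[(1/8)·log₂(1/8) + (3/8)·log₂(3/8) + (1/8)·log₂(1/8) + (1/4)·log₂(1/4) + (1/8)·log₂(1/8)]
  = 0.3750 + 0.5306 + 0.3750 + 0.5000 + 0.3750
  = 2.1556 bits
H(A) = -[(5/8)·log₂(5/8) + (3/8)·log₂(3/8)]
  = 0.4238 + 0.5306
  = 0.9544 bits
H(B) = -[(1/8)·log₂(1/8) + (5/8)·log₂(5/8) + (1/4)·log₂(1/4)]
  = 0.3750 + 0.4238 + 0.5000
  = 1.2988 bits

H(A) + H(B) = 0.9544 + 1.2988 = 2.2532 bits
Difference: H(A) + H(B) - H(A,B) = 2.2532 - 2.1556 = 0.0976 bits = I(A;B)

The difference is the mutual information; it is positive here, so A and B are dependent (knowing one reduces uncertainty about the other by 0.0976 bits).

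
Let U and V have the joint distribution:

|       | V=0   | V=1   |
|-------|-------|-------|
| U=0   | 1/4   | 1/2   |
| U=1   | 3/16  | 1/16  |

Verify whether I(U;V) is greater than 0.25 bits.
Marginal P(U) (row sums):
  P(U=0) = 1/4 + 1/2 = 3/4
  P(U=1) = 3/16 + 1/16 = 1/4
Marginal P(V) (column sums):
  P(V=0) = 1/4 + 3/16 = 7/16
  P(V=1) = 1/2 + 1/16 = 9/16

H(U) = -[(3/4)·log₂(3/4) + (1/4)·log₂(1/4)]
  = 0.3113 + 0.5000
  = 0.8113 bits
H(V) = -[(7/16)·log₂(7/16) + (9/16)·log₂(9/16)]
  = 0.5218 + 0.4669
  = 0.9887 bits
H(U,V) = -[(1/4)·log₂(1/4) + (1/2)·log₂(1/2) + (3/16)·log₂(3/16) + (1/16)·log₂(1/16)]
  = 0.5000 + 0.5000 + 0.4528 + 0.2500
  = 1.7028 bits

I(U;V) = H(U) + H(V) - H(U,V)
  = 0.8113 + 0.9887 - 1.7028
  = 0.0972 bits

No. I(U;V) = 0.0972 bits, which is ≤ 0.25 bits.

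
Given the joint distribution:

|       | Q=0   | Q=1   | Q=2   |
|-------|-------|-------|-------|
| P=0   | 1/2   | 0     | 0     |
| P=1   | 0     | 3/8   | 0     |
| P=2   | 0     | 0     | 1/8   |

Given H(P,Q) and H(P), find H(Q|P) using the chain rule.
From the chain rule: H(P,Q) = H(P) + H(Q|P)
Therefore: H(Q|P) = H(P,Q) - H(P)

H(P,Q) = -[(1/2)·log₂(1/2) + (3/8)·log₂(3/8) + (1/8)·log₂(1/8)]
  = 0.5000 + 0.5306 + 0.3750
  = 1.4056 bits
Marginal P(P) (row sums):
  P(P=0) = 1/2 + 0 + 0 = 1/2
  P(P=1) = 0 + 3/8 + 0 = 3/8
  P(P=2) = 0 + 0 + 1/8 = 1/8
H(P) = -[(1/2)·log₂(1/2) + (3/8)·log₂(3/8) + (1/8)·log₂(1/8)]
  = 0.5000 + 0.5306 + 0.3750
  = 1.4056 bits

H(Q|P) = 1.4056 - 1.4056 = 0.0000 bits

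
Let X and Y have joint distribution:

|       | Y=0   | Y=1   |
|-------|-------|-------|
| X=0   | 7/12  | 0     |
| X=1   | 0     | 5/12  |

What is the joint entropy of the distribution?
H(X,Y) = -Σ P(X,Y) log₂ P(X,Y), summed over the non-zero cells:
H(X,Y) = -[(7/12)·log₂(7/12) + (5/12)·log₂(5/12)]
  = 0.4536 + 0.5263
  = 0.9799 bits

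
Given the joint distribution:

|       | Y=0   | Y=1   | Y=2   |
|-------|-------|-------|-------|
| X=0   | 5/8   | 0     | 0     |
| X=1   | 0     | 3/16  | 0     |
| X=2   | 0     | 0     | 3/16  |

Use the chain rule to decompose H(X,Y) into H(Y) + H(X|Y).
By the chain rule: H(X,Y) = H(Y) + H(X|Y)

Marginal P(Y) (column sums):
  P(Y=0) = 5/8 + 0 + 0 = 5/8
  P(Y=1) = 0 + 3/16 + 0 = 3/16
  P(Y=2) = 0 + 0 + 3/16 = 3/16
H(Y) = -[(5/8)·log₂(5/8) + (3/16)·log₂(3/16) + (3/16)·log₂(3/16)]
  = 0.4238 + 0.4528 + 0.4528
  = 1.3294 bits
H(X|Y) = -Σ P(X,Y)·log₂ P(X|Y), where P(X|Y) = P(X,Y) / P(Y)
  (cells with P(X,Y) = 0 contribute 0)
  (X=0,Y=0): P(X|Y) = (5/8)/(5/8) = 1;  -(5/8)·log₂(1) = 0.0000
  (X=1,Y=1): P(X|Y) = (3/16)/(3/16) = 1;  -(3/16)·log₂(1) = 0.0000
  (X=2,Y=2): P(X|Y) = (3/16)/(3/16) = 1;  -(3/16)·log₂(1) = 0.0000
H(X|Y) = 0.0000 + 0.0000 + 0.0000
  = 0.0000 bits

H(X,Y) = H(Y) + H(X|Y) = 1.3294 + 0.0000 = 1.3294 bits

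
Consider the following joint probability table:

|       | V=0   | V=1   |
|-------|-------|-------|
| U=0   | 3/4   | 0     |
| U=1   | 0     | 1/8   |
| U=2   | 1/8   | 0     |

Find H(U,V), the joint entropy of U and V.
H(U,V) = -Σ P(U,V) log₂ P(U,V), summed over the non-zero cells:
H(U,V) = -[(3/4)·log₂(3/4) + (1/8)·log₂(1/8) + (1/8)·log₂(1/8)]
  = 0.3113 + 0.3750 + 0.3750
  = 1.0613 bits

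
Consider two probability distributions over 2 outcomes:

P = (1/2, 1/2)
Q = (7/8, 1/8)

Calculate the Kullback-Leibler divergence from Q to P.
D(P||Q) = Σ P(i) log₂(P(i)/Q(i))
  i=0: (1/2) × log₂((1/2)/(7/8)) = (1/2) × log₂(4/7) = -0.4037
  i=1: (1/2) × log₂((1/2)/(1/8)) = (1/2) × log₂(4) = 1.0000
D(P||Q) = -0.4037 + 1.0000
  = 0.5963 bits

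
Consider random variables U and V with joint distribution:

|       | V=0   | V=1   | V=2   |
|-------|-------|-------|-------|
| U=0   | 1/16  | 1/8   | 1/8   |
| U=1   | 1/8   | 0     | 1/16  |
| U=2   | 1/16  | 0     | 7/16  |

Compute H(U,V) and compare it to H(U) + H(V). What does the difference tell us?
Marginal P(U) (row sums):
  P(U=0) = 1/16 + 1/8 + 1/8 = 5/16
  P(U=1) = 1/8 + 0 + 1/16 = 3/16
  P(U=2) = 1/16 + 0 + 7/16 = 1/2
Marginal P(V) (column sums):
  P(V=0) = 1/16 + 1/8 + 1/16 = 1/4
  P(V=1) = 1/8 + 0 + 0 = 1/8
  P(V=2) = 1/8 + 1/16 + 7/16 = 5/8

H(U,V) = -[(1/16)·log₂(1/16) + (1/8)·log₂(1/8) + (1/8)·log₂(1/8) + (1/8)·log₂(1/8) + (1/16)·log₂(1/16) + (1/16)·log₂(1/16) + (7/16)·log₂(7/16)]
  = 0.2500 + 0.3750 + 0.3750 + 0.3750 + 0.2500 + 0.2500 + 0.5218
  = 2.3968 bits
H(U) = -[(5/16)·log₂(5/16) + (3/16)·log₂(3/16) + (1/2)·log₂(1/2)]
  = 0.5244 + 0.4528 + 0.5000
  = 1.4772 bits
H(V) = -[(1/4)·log₂(1/4) + (1/8)·log₂(1/8) + (5/8)·log₂(5/8)]
  = 0.5000 + 0.3750 + 0.4238
  = 1.2988 bits

H(U) + H(V) = 1.4772 + 1.2988 = 2.7760 bits
Difference: H(U) + H(V) - H(U,V) = 2.7760 - 2.3968 = 0.3792 bits = I(U;V)

The difference is the mutual information; it is positive here, so U and V are dependent (knowing one reduces uncertainty about the other by 0.3792 bits).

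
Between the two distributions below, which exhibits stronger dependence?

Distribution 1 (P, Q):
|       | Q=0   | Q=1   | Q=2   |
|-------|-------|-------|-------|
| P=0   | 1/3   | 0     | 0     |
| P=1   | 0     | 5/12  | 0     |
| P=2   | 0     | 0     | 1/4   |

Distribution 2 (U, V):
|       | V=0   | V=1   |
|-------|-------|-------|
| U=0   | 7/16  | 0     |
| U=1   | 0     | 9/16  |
Distribution 1 (P, Q):
Marginal P(P) (row sums):
  P(P=0) = 1/3 + 0 + 0 = 1/3
  P(P=1) = 0 + 5/12 + 0 = 5/12
  P(P=2) = 0 + 0 + 1/4 = 1/4
Marginal P(Q) (column sums):
  P(Q=0) = 1/3 + 0 + 0 = 1/3
  P(Q=1) = 0 + 5/12 + 0 = 5/12
  P(Q=2) = 0 + 0 + 1/4 = 1/4

H(P) = -[(1/3)·log₂(1/3) + (5/12)·log₂(5/12) + (1/4)·log₂(1/4)]
  = 0.5283 + 0.5263 + 0.5000
  = 1.5546 bits
H(Q) = -[(1/3)·log₂(1/3) + (5/12)·log₂(5/12) + (1/4)·log₂(1/4)]
  = 0.5283 + 0.5263 + 0.5000
  = 1.5546 bits
H(P,Q) = -[(1/3)·log₂(1/3) + (5/12)·log₂(5/12) + (1/4)·log₂(1/4)]
  = 0.5283 + 0.5263 + 0.5000
  = 1.5546 bits

I(P;Q) = H(P) + H(Q) - H(P,Q)
  = 1.5546 + 1.5546 - 1.5546
  = 1.5546 bits

Distribution 2 (U, V):
Marginal P(U) (row sums):
  P(U=0) = 7/16 + 0 = 7/16
  P(U=1) = 0 + 9/16 = 9/16
Marginal P(V) (column sums):
  P(V=0) = 7/16 + 0 = 7/16
  P(V=1) = 0 + 9/16 = 9/16

H(U) = -[(7/16)·log₂(7/16) + (9/16)·log₂(9/16)]
  = 0.5218 + 0.4669
  = 0.9887 bits
H(V) = -[(7/16)·log₂(7/16) + (9/16)·log₂(9/16)]
  = 0.5218 + 0.4669
  = 0.9887 bits
H(U,V) = -[(7/16)·log₂(7/16) + (9/16)·log₂(9/16)]
  = 0.5218 + 0.4669
  = 0.9887 bits

I(U;V) = H(U) + H(V) - H(U,V)
  = 0.9887 + 0.9887 - 0.9887
  = 0.9887 bits

I(P;Q) = 1.5546 bits > I(U;V) = 0.9887 bits, so (P, Q) has the higher mutual information (stronger dependence).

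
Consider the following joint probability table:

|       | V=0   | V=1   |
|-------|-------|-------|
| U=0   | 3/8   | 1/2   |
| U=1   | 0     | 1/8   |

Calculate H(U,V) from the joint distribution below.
H(U,V) = -Σ P(U,V) log₂ P(U,V), summed over the non-zero cells:
H(U,V) = -[(3/8)·log₂(3/8) + (1/2)·log₂(1/2) + (1/8)·log₂(1/8)]
  = 0.5306 + 0.5000 + 0.3750
  = 1.4056 bits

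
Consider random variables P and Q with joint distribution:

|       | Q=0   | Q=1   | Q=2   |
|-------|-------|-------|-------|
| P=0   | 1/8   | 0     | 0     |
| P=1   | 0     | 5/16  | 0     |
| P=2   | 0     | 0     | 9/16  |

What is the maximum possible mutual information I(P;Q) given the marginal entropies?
The upper bound on mutual information is I(P;Q) ≤ min(H(P), H(Q)).

Marginal P(P) (row sums):
  P(P=0) = 1/8 + 0 + 0 = 1/8
  P(P=1) = 0 + 5/16 + 0 = 5/16
  P(P=2) = 0 + 0 + 9/16 = 9/16
Marginal P(Q) (column sums):
  P(Q=0) = 1/8 + 0 + 0 = 1/8
  P(Q=1) = 0 + 5/16 + 0 = 5/16
  P(Q=2) = 0 + 0 + 9/16 = 9/16

H(P) = -[(1/8)·log₂(1/8) + (5/16)·log₂(5/16) + (9/16)·log₂(9/16)]
  = 0.3750 + 0.5244 + 0.4669
  = 1.3663 bits
H(Q) = -[(1/8)·log₂(1/8) + (5/16)·log₂(5/16) + (9/16)·log₂(9/16)]
  = 0.3750 + 0.5244 + 0.4669
  = 1.3663 bits

Maximum possible I(P;Q) = min(1.3663, 1.3663) = 1.3663 bits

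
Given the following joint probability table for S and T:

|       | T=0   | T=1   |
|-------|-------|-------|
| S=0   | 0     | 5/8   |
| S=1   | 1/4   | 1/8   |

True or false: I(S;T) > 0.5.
Marginal P(S) (row sums):
  P(S=0) = 0 + 5/8 = 5/8
  P(S=1) = 1/4 + 1/8 = 3/8
Marginal P(T) (column sums):
  P(T=0) = 0 + 1/4 = 1/4
  P(T=1) = 5/8 + 1/8 = 3/4

H(S) = -[(5/8)·log₂(5/8) + (3/8)·log₂(3/8)]
  = 0.4238 + 0.5306
  = 0.9544 bits
H(T) = -[(1/4)·log₂(1/4) + (3/4)·log₂(3/4)]
  = 0.5000 + 0.3113
  = 0.8113 bits
H(S,T) = -[(5/8)·log₂(5/8) + (1/4)·log₂(1/4) + (1/8)·log₂(1/8)]
  = 0.4238 + 0.5000 + 0.3750
  = 1.2988 bits

I(S;T) = H(S) + H(T) - H(S,T)
  = 0.9544 + 0.8113 - 1.2988
  = 0.4669 bits

False. I(S;T) = 0.4669 bits, which is ≤ 0.5 bits.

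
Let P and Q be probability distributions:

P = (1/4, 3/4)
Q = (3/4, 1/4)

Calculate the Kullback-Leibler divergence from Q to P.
D(P||Q) = Σ P(i) log₂(P(i)/Q(i))
  i=0: (1/4) × log₂((1/4)/(3/4)) = (1/4) × log₂(1/3) = -0.3962
  i=1: (3/4) × log₂((3/4)/(1/4)) = (3/4) × log₂(3) = 1.1887
D(P||Q) = -0.3962 + 1.1887
  = 0.7925 bits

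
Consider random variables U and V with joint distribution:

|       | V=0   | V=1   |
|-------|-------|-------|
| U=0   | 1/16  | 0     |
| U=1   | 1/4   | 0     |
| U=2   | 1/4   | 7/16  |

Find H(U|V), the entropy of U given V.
Marginal P(V) (column sums):
  P(V=0) = 1/16 + 1/4 + 1/4 = 9/16
  P(V=1) = 0 + 0 + 7/16 = 7/16

H(U|V) = -Σ P(U,V)·log₂ P(U|V), where P(U|V) = P(U,V) / P(V)
  (cells with P(U,V) = 0 contribute 0)
  (U=0,V=0): P(U|V) = (1/16)/(9/16) = 1/9;  -(1/16)·log₂(1/9) = 0.1981
  (U=1,V=0): P(U|V) = (1/4)/(9/16) = 4/9;  -(1/4)·log₂(4/9) = 0.2925
  (U=2,V=0): P(U|V) = (1/4)/(9/16) = 4/9;  -(1/4)·log₂(4/9) = 0.2925
  (U=2,V=1): P(U|V) = (7/16)/(7/16) = 1;  -(7/16)·log₂(1) = 0.0000
H(U|V) = 0.1981 + 0.2925 + 0.2925 + 0.0000
  = 0.7831 bits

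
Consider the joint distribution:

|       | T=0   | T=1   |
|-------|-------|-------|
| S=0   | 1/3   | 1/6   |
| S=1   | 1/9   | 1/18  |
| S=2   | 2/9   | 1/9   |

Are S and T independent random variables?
Marginal P(S) (row sums):
  P(S=0) = 1/3 + 1/6 = 1/2
  P(S=1) = 1/9 + 1/18 = 1/6
  P(S=2) = 2/9 + 1/9 = 1/3
Marginal P(T) (column sums):
  P(T=0) = 1/3 + 1/9 + 2/9 = 2/3
  P(T=1) = 1/6 + 1/18 + 1/9 = 1/3

S and T are independent iff P(S=i,T=j) = P(S=i)·P(T=j) for every cell.
  P(S=0)·P(T=0) = 1/2 × 2/3 = 1/3 = P(S=0,T=0) ✓
  P(S=0)·P(T=1) = 1/2 × 1/3 = 1/6 = P(S=0,T=1) ✓
  P(S=1)·P(T=0) = 1/6 × 2/3 = 1/9 = P(S=1,T=0) ✓
  P(S=1)·P(T=1) = 1/6 × 1/3 = 1/18 = P(S=1,T=1) ✓
  P(S=2)·P(T=0) = 1/3 × 2/3 = 2/9 = P(S=2,T=0) ✓
  P(S=2)·P(T=1) = 1/3 × 1/3 = 1/9 = P(S=2,T=1) ✓

Yes, S and T are independent: every cell factors, so I(S;T) = 0 bits.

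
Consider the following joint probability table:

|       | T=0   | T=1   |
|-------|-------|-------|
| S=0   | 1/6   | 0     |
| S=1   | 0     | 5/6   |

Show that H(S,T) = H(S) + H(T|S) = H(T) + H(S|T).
Marginal P(S) (row sums):
  P(S=0) = 1/6 + 0 = 1/6
  P(S=1) = 0 + 5/6 = 5/6
Marginal P(T) (column sums):
  P(T=0) = 1/6 + 0 = 1/6
  P(T=1) = 0 + 5/6 = 5/6

Decomposition 1: H(S) + H(T|S)
H(S) = -[(1/6)·log₂(1/6) + (5/6)·log₂(5/6)]
  = 0.4308 + 0.2192
  = 0.6500 bits
H(T|S) = -Σ P(S,T)·log₂ P(T|S), where P(T|S) = P(S,T) / P(S)
  (cells with P(S,T) = 0 contribute 0)
  (S=0,T=0): P(T|S) = (1/6)/(1/6) = 1;  -(1/6)·log₂(1) = 0.0000
  (S=1,T=1): P(T|S) = (5/6)/(5/6) = 1;  -(5/6)·log₂(1) = 0.0000
H(T|S) = 0.0000 + 0.0000
  = 0.0000 bits
H(S) + H(T|S) = 0.6500 + 0.0000 = 0.6500 bits

Decomposition 2: H(T) + H(S|T)
H(T) = -[(1/6)·log₂(1/6) + (5/6)·log₂(5/6)]
  = 0.4308 + 0.2192
  = 0.6500 bits
H(S|T) = -Σ P(S,T)·log₂ P(S|T), where P(S|T) = P(S,T) / P(T)
  (cells with P(S,T) = 0 contribute 0)
  (S=0,T=0): P(S|T) = (1/6)/(1/6) = 1;  -(1/6)·log₂(1) = 0.0000
  (S=1,T=1): P(S|T) = (5/6)/(5/6) = 1;  -(5/6)·log₂(1) = 0.0000
H(S|T) = 0.0000 + 0.0000
  = 0.0000 bits
H(T) + H(S|T) = 0.6500 + 0.0000 = 0.6500 bits

Direct computation of the joint entropy:
H(S,T) = -[(1/6)·log₂(1/6) + (5/6)·log₂(5/6)]
  = 0.4308 + 0.2192
  = 0.6500 bits

All three agree: H(S,T) = 0.6500 bits ✓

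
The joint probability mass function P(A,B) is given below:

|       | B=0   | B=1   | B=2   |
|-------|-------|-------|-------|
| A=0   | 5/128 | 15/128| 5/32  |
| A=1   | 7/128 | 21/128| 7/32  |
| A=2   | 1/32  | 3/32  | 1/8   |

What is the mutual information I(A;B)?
Marginal P(A) (row sums):
  P(A=0) = 5/128 + 15/128 + 5/32 = 5/16
  P(A=1) = 7/128 + 21/128 + 7/32 = 7/16
  P(A=2) = 1/32 + 3/32 + 1/8 = 1/4
Marginal P(B) (column sums):
  P(B=0) = 5/128 + 7/128 + 1/32 = 1/8
  P(B=1) = 15/128 + 21/128 + 3/32 = 3/8
  P(B=2) = 5/32 + 7/32 + 1/8 = 1/2

H(A) = -[(5/16)·log₂(5/16) + (7/16)·log₂(7/16) + (1/4)·log₂(1/4)]
  = 0.5244 + 0.5218 + 0.5000
  = 1.5462 bits
H(B) = -[(1/8)·log₂(1/8) + (3/8)·log₂(3/8) + (1/2)·log₂(1/2)]
  = 0.3750 + 0.5306 + 0.5000
  = 1.4056 bits
H(A,B) = -[(5/128)·log₂(5/128) + (15/128)·log₂(15/128) + (5/32)·log₂(5/32) + (7/128)·log₂(7/128) + (21/128)·log₂(21/128) + (7/32)·log₂(7/32) + (1/32)·log₂(1/32) + (3/32)·log₂(3/32) + (1/8)·log₂(1/8)]
  = 0.1827 + 0.3625 + 0.4184 + 0.2293 + 0.4278 + 0.4796 + 0.1563 + 0.3202 + 0.3750
  = 2.9518 bits

I(A;B) = H(A) + H(B) - H(A,B)
  = 1.5462 + 1.4056 - 2.9518
  = 0.0000 bits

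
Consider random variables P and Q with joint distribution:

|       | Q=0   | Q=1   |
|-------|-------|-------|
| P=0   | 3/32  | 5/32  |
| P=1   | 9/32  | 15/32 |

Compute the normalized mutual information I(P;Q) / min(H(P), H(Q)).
Marginal P(P) (row sums):
  P(P=0) = 3/32 + 5/32 = 1/4
  P(P=1) = 9/32 + 15/32 = 3/4
Marginal P(Q) (column sums):
  P(Q=0) = 3/32 + 9/32 = 3/8
  P(Q=1) = 5/32 + 15/32 = 5/8

H(P) = -[(1/4)·log₂(1/4) + (3/4)·log₂(3/4)]
  = 0.5000 + 0.3113
  = 0.8113 bits
H(Q) = -[(3/8)·log₂(3/8) + (5/8)·log₂(5/8)]
  = 0.5306 + 0.4238
  = 0.9544 bits
H(P,Q) = -[(3/32)·log₂(3/32) + (5/32)·log₂(5/32) + (9/32)·log₂(9/32) + (15/32)·log₂(15/32)]
  = 0.3202 + 0.4184 + 0.5147 + 0.5124
  = 1.7657 bits

I(P;Q) = H(P) + H(Q) - H(P,Q)
  = 0.8113 + 0.9544 - 1.7657
  = 0.0000 bits

min(H(P), H(Q)) = min(0.8113, 0.9544) = 0.8113 bits
Normalized MI = 0.0000 / 0.8113 = 0.0000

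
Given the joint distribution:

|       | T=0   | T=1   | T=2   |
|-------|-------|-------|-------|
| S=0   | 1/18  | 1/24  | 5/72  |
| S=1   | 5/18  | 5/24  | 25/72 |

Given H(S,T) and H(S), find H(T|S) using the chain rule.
From the chain rule: H(S,T) = H(S) + H(T|S)
Therefore: H(T|S) = H(S,T) - H(S)

H(S,T) = -[(1/18)·log₂(1/18) + (1/24)·log₂(1/24) + (5/72)·log₂(5/72) + (5/18)·log₂(5/18) + (5/24)·log₂(5/24) + (25/72)·log₂(25/72)]
  = 0.2317 + 0.1910 + 0.2672 + 0.5133 + 0.4715 + 0.5299
  = 2.2046 bits
Marginal P(S) (row sums):
  P(S=0) = 1/18 + 1/24 + 5/72 = 1/6
  P(S=1) = 5/18 + 5/24 + 25/72 = 5/6
H(S) = -[(1/6)·log₂(1/6) + (5/6)·log₂(5/6)]
  = 0.4308 + 0.2192
  = 0.6500 bits

H(T|S) = 2.2046 - 0.6500 = 1.5546 bits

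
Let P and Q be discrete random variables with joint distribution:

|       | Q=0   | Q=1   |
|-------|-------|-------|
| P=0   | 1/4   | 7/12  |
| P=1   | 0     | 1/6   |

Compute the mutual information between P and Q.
Marginal P(P) (row sums):
  P(P=0) = 1/4 + 7/12 = 5/6
  P(P=1) = 0 + 1/6 = 1/6
Marginal P(Q) (column sums):
  P(Q=0) = 1/4 + 0 = 1/4
  P(Q=1) = 7/12 + 1/6 = 3/4

H(P) = -[(5/6)·log₂(5/6) + (1/6)·log₂(1/6)]
  = 0.2192 + 0.4308
  = 0.6500 bits
H(Q) = -[(1/4)·log₂(1/4) + (3/4)·log₂(3/4)]
  = 0.5000 + 0.3113
  = 0.8113 bits
H(P,Q) = -[(1/4)·log₂(1/4) + (7/12)·log₂(7/12) + (1/6)·log₂(1/6)]
  = 0.5000 + 0.4536 + 0.4308
  = 1.3844 bits

I(P;Q) = H(P) + H(Q) - H(P,Q)
  = 0.6500 + 0.8113 - 1.3844
  = 0.0769 bits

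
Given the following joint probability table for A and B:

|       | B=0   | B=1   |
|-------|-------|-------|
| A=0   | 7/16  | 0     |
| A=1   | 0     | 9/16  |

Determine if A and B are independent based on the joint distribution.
Marginal P(A) (row sums):
  P(A=0) = 7/16 + 0 = 7/16
  P(A=1) = 0 + 9/16 = 9/16
Marginal P(B) (column sums):
  P(B=0) = 7/16 + 0 = 7/16
  P(B=1) = 0 + 9/16 = 9/16

A and B are independent iff P(A=i,B=j) = P(A=i)·P(B=j) for every cell.
  P(A=0)·P(B=0) = 7/16 × 7/16 = 49/256, but P(A=0,B=0) = 7/16 ✗

No, A and B are not independent. Quantitatively, I(A;B) > 0:

H(A) = -[(7/16)·log₂(7/16) + (9/16)·log₂(9/16)]
  = 0.5218 + 0.4669
  = 0.9887 bits
H(B) = -[(7/16)·log₂(7/16) + (9/16)·log₂(9/16)]
  = 0.5218 + 0.4669
  = 0.9887 bits
H(A,B) = -[(7/16)·log₂(7/16) + (9/16)·log₂(9/16)]
  = 0.5218 + 0.4669
  = 0.9887 bits
I(A;B) = H(A) + H(B) - H(A,B) = 0.9887 + 0.9887 - 0.9887 = 0.9887 bits > 0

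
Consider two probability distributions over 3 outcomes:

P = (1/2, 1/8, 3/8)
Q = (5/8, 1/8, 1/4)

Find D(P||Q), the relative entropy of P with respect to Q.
D(P||Q) = Σ P(i) log₂(P(i)/Q(i))
  i=0: (1/2) × log₂((1/2)/(5/8)) = (1/2) × log₂(4/5) = -0.1610
  i=1: (1/8) × log₂((1/8)/(1/8)) = (1/8) × log₂(1) = 0.0000
  i=2: (3/8) × log₂((3/8)/(1/4)) = (3/8) × log₂(3/2) = 0.2194
D(P||Q) = -0.1610 + 0.0000 + 0.2194
  = 0.0584 bits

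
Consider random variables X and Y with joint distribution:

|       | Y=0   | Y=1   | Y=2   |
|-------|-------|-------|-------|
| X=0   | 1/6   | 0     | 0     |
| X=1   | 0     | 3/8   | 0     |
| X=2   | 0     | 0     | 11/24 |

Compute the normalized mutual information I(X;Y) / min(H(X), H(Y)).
Marginal P(X) (row sums):
  P(X=0) = 1/6 + 0 + 0 = 1/6
  P(X=1) = 0 + 3/8 + 0 = 3/8
  P(X=2) = 0 + 0 + 11/24 = 11/24
Marginal P(Y) (column sums):
  P(Y=0) = 1/6 + 0 + 0 = 1/6
  P(Y=1) = 0 + 3/8 + 0 = 3/8
  P(Y=2) = 0 + 0 + 11/24 = 11/24

H(X) = -[(1/6)·log₂(1/6) + (3/8)·log₂(3/8) + (11/24)·log₂(11/24)]
  = 0.4308 + 0.5306 + 0.5159
  = 1.4773 bits
H(Y) = -[(1/6)·log₂(1/6) + (3/8)·log₂(3/8) + (11/24)·log₂(11/24)]
  = 0.4308 + 0.5306 + 0.5159
  = 1.4773 bits
H(X,Y) = -[(1/6)·log₂(1/6) + (3/8)·log₂(3/8) + (11/24)·log₂(11/24)]
  = 0.4308 + 0.5306 + 0.5159
  = 1.4773 bits

I(X;Y) = H(X) + H(Y) - H(X,Y)
  = 1.4773 + 1.4773 - 1.4773
  = 1.4773 bits

min(H(X), H(Y)) = min(1.4773, 1.4773) = 1.4773 bits
Normalized MI = 1.4773 / 1.4773 = 1.0000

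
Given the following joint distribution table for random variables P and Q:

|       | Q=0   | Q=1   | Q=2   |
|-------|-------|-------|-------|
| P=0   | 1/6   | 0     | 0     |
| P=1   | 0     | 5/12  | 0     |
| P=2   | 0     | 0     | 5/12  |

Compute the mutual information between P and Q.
Marginal P(P) (row sums):
  P(P=0) = 1/6 + 0 + 0 = 1/6
  P(P=1) = 0 + 5/12 + 0 = 5/12
  P(P=2) = 0 + 0 + 5/12 = 5/12
Marginal P(Q) (column sums):
  P(Q=0) = 1/6 + 0 + 0 = 1/6
  P(Q=1) = 0 + 5/12 + 0 = 5/12
  P(Q=2) = 0 + 0 + 5/12 = 5/12

H(P) = -[(1/6)·log₂(1/6) + (5/12)·log₂(5/12) + (5/12)·log₂(5/12)]
  = 0.4308 + 0.5263 + 0.5263
  = 1.4834 bits
H(Q) = -[(1/6)·log₂(1/6) + (5/12)·log₂(5/12) + (5/12)·log₂(5/12)]
  = 0.4308 + 0.5263 + 0.5263
  = 1.4834 bits
H(P,Q) = -[(1/6)·log₂(1/6) + (5/12)·log₂(5/12) + (5/12)·log₂(5/12)]
  = 0.4308 + 0.5263 + 0.5263
  = 1.4834 bits

I(P;Q) = H(P) + H(Q) - H(P,Q)
  = 1.4834 + 1.4834 - 1.4834
  = 1.4834 bits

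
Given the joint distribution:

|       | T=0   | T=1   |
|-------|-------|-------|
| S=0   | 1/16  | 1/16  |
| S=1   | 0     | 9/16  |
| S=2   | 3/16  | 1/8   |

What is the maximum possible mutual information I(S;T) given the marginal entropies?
The upper bound on mutual information is I(S;T) ≤ min(H(S), H(T)).

Marginal P(S) (row sums):
  P(S=0) = 1/16 + 1/16 = 1/8
  P(S=1) = 0 + 9/16 = 9/16
  P(S=2) = 3/16 + 1/8 = 5/16
Marginal P(T) (column sums):
  P(T=0) = 1/16 + 0 + 3/16 = 1/4
  P(T=1) = 1/16 + 9/16 + 1/8 = 3/4

H(S) = -[(1/8)·log₂(1/8) + (9/16)·log₂(9/16) + (5/16)·log₂(5/16)]
  = 0.3750 + 0.4669 + 0.5244
  = 1.3663 bits
H(T) = -[(1/4)·log₂(1/4) + (3/4)·log₂(3/4)]
  = 0.5000 + 0.3113
  = 0.8113 bits

Maximum possible I(S;T) = min(1.3663, 0.8113) = 0.8113 bits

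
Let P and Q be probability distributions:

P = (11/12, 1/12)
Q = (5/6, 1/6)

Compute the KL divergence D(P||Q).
D(P||Q) = Σ P(i) log₂(P(i)/Q(i))
  i=0: (11/12) × log₂((11/12)/(5/6)) = (11/12) × log₂(11/10) = 0.1260
  i=1: (1/12) × log₂((1/12)/(1/6)) = (1/12) × log₂(1/2) = -0.0833
D(P||Q) = 0.1260 - 0.0833
  = 0.0427 bits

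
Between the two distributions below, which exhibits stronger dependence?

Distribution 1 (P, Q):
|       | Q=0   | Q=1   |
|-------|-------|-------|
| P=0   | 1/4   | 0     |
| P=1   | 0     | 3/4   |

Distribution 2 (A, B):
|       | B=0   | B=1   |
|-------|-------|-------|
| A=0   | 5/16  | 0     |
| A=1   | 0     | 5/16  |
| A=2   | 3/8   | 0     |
Distribution 1 (P, Q):
Marginal P(P) (row sums):
  P(P=0) = 1/4 + 0 = 1/4
  P(P=1) = 0 + 3/4 = 3/4
Marginal P(Q) (column sums):
  P(Q=0) = 1/4 + 0 = 1/4
  P(Q=1) = 0 + 3/4 = 3/4

H(P) = -[(1/4)·log₂(1/4) + (3/4)·log₂(3/4)]
  = 0.5000 + 0.3113
  = 0.8113 bits
H(Q) = -[(1/4)·log₂(1/4) + (3/4)·log₂(3/4)]
  = 0.5000 + 0.3113
  = 0.8113 bits
H(P,Q) = -[(1/4)·log₂(1/4) + (3/4)·log₂(3/4)]
  = 0.5000 + 0.3113
  = 0.8113 bits

I(P;Q) = H(P) + H(Q) - H(P,Q)
  = 0.8113 + 0.8113 - 0.8113
  = 0.8113 bits

Distribution 2 (A, B):
Marginal P(A) (row sums):
  P(A=0) = 5/16 + 0 = 5/16
  P(A=1) = 0 + 5/16 = 5/16
  P(A=2) = 3/8 + 0 = 3/8
Marginal P(B) (column sums):
  P(B=0) = 5/16 + 0 + 3/8 = 11/16
  P(B=1) = 0 + 5/16 + 0 = 5/16

H(A) = -[(5/16)·log₂(5/16) + (5/16)·log₂(5/16) + (3/8)·log₂(3/8)]
  = 0.5244 + 0.5244 + 0.5306
  = 1.5794 bits
H(B) = -[(11/16)·log₂(11/16) + (5/16)·log₂(5/16)]
  = 0.3716 + 0.5244
  = 0.8960 bits
H(A,B) = -[(5/16)·log₂(5/16) + (5/16)·log₂(5/16) + (3/8)·log₂(3/8)]
  = 0.5244 + 0.5244 + 0.5306
  = 1.5794 bits

I(A;B) = H(A) + H(B) - H(A,B)
  = 1.5794 + 0.8960 - 1.5794
  = 0.8960 bits

I(A;B) = 0.8960 bits > I(P;Q) = 0.8113 bits, so (A, B) has the higher mutual information (stronger dependence).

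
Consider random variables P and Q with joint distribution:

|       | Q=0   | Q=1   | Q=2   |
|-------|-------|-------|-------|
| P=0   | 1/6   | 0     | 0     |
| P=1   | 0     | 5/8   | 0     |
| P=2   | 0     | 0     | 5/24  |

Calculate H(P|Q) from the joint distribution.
Marginal P(Q) (column sums):
  P(Q=0) = 1/6 + 0 + 0 = 1/6
  P(Q=1) = 0 + 5/8 + 0 = 5/8
  P(Q=2) = 0 + 0 + 5/24 = 5/24

H(P|Q) = -Σ P(P,Q)·log₂ P(P|Q), where P(P|Q) = P(P,Q) / P(Q)
  (cells with P(P,Q) = 0 contribute 0)
  (P=0,Q=0): P(P|Q) = (1/6)/(1/6) = 1;  -(1/6)·log₂(1) = 0.0000
  (P=1,Q=1): P(P|Q) = (5/8)/(5/8) = 1;  -(5/8)·log₂(1) = 0.0000
  (P=2,Q=2): P(P|Q) = (5/24)/(5/24) = 1;  -(5/24)·log₂(1) = 0.0000
H(P|Q) = 0.0000 + 0.0000 + 0.0000
  = 0.0000 bits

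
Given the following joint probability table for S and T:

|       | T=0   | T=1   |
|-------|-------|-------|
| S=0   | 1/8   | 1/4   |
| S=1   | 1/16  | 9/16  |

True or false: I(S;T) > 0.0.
Marginal P(S) (row sums):
  P(S=0) = 1/8 + 1/4 = 3/8
  P(S=1) = 1/16 + 9/16 = 5/8
Marginal P(T) (column sums):
  P(T=0) = 1/8 + 1/16 = 3/16
  P(T=1) = 1/4 + 9/16 = 13/16

H(S) = -[(3/8)·log₂(3/8) + (5/8)·log₂(5/8)]
  = 0.5306 + 0.4238
  = 0.9544 bits
H(T) = -[(3/16)·log₂(3/16) + (13/16)·log₂(13/16)]
  = 0.4528 + 0.2434
  = 0.6962 bits
H(S,T) = -[(1/8)·log₂(1/8) + (1/4)·log₂(1/4) + (1/16)·log₂(1/16) + (9/16)·log₂(9/16)]
  = 0.3750 + 0.5000 + 0.2500 + 0.4669
  = 1.5919 bits

I(S;T) = H(S) + H(T) - H(S,T)
  = 0.9544 + 0.6962 - 1.5919
  = 0.0587 bits

True. I(S;T) = 0.0587 bits, which is > 0.0 bits.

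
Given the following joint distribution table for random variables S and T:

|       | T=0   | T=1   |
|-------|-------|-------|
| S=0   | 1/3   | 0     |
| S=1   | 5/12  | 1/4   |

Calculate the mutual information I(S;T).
Marginal P(S) (row sums):
  P(S=0) = 1/3 + 0 = 1/3
  P(S=1) = 5/12 + 1/4 = 2/3
Marginal P(T) (column sums):
  P(T=0) = 1/3 + 5/12 = 3/4
  P(T=1) = 0 + 1/4 = 1/4

H(S) = -[(1/3)·log₂(1/3) + (2/3)·log₂(2/3)]
  = 0.5283 + 0.3900
  = 0.9183 bits
H(T) = -[(3/4)·log₂(3/4) + (1/4)·log₂(1/4)]
  = 0.3113 + 0.5000
  = 0.8113 bits
H(S,T) = -[(1/3)·log₂(1/3) + (5/12)·log₂(5/12) + (1/4)·log₂(1/4)]
  = 0.5283 + 0.5263 + 0.5000
  = 1.5546 bits

I(S;T) = H(S) + H(T) - H(S,T)
  = 0.9183 + 0.8113 - 1.5546
  = 0.1750 bits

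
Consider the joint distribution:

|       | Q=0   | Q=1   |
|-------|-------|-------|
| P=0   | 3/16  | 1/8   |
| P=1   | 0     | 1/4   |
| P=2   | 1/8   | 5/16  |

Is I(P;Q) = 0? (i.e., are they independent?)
Marginal P(P) (row sums):
  P(P=0) = 3/16 + 1/8 = 5/16
  P(P=1) = 0 + 1/4 = 1/4
  P(P=2) = 1/8 + 5/16 = 7/16
Marginal P(Q) (column sums):
  P(Q=0) = 3/16 + 0 + 1/8 = 5/16
  P(Q=1) = 1/8 + 1/4 + 5/16 = 11/16

P and Q are independent iff P(P=i,Q=j) = P(P=i)·P(Q=j) for every cell.
  P(P=0)·P(Q=0) = 5/16 × 5/16 = 25/256, but P(P=0,Q=0) = 3/16 ✗

No, P and Q are not independent. Quantitatively, I(P;Q) > 0:

H(P) = -[(5/16)·log₂(5/16) + (1/4)·log₂(1/4) + (7/16)·log₂(7/16)]
  = 0.5244 + 0.5000 + 0.5218
  = 1.5462 bits
H(Q) = -[(5/16)·log₂(5/16) + (11/16)·log₂(11/16)]
  = 0.5244 + 0.3716
  = 0.8960 bits
H(P,Q) = -[(3/16)·log₂(3/16) + (1/8)·log₂(1/8) + (1/4)·log₂(1/4) + (1/8)·log₂(1/8) + (5/16)·log₂(5/16)]
  = 0.4528 + 0.3750 + 0.5000 + 0.3750 + 0.5244
  = 2.2272 bits
I(P;Q) = H(P) + H(Q) - H(P,Q) = 1.5462 + 0.8960 - 2.2272 = 0.2150 bits > 0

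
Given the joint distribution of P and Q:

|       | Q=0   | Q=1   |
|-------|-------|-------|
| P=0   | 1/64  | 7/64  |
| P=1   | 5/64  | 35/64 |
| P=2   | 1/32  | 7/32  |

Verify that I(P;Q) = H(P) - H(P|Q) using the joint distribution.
Left side, from I(P;Q) = H(P) + H(Q) - H(P,Q):
Marginal P(P) (row sums):
  P(P=0) = 1/64 + 7/64 = 1/8
  P(P=1) = 5/64 + 35/64 = 5/8
  P(P=2) = 1/32 + 7/32 = 1/4
Marginal P(Q) (column sums):
  P(Q=0) = 1/64 + 5/64 + 1/32 = 1/8
  P(Q=1) = 7/64 + 35/64 + 7/32 = 7/8

H(P) = -[(1/8)·log₂(1/8) + (5/8)·log₂(5/8) + (1/4)·log₂(1/4)]
  = 0.3750 + 0.4238 + 0.5000
  = 1.2988 bits
H(Q) = -[(1/8)·log₂(1/8) + (7/8)·log₂(7/8)]
  = 0.3750 + 0.1686
  = 0.5436 bits
H(P,Q) = -[(1/64)·log₂(1/64) + (7/64)·log₂(7/64) + (5/64)·log₂(5/64) + (35/64)·log₂(35/64) + (1/32)·log₂(1/32) + (7/32)·log₂(7/32)]
  = 0.0938 + 0.3492 + 0.2873 + 0.4762 + 0.1563 + 0.4796
  = 1.8424 bits

I(P;Q) = H(P) + H(Q) - H(P,Q)
  = 1.2988 + 0.5436 - 1.8424
  = 0.0000 bits

Right side, with H(P|Q) computed directly from the conditional probabilities:
H(P|Q) = -Σ P(P,Q)·log₂ P(P|Q), where P(P|Q) = P(P,Q) / P(Q)
  (P=0,Q=0): P(P|Q) = (1/64)/(1/8) = 1/8;  -(1/64)·log₂(1/8) = 0.0469
  (P=0,Q=1): P(P|Q) = (7/64)/(7/8) = 1/8;  -(7/64)·log₂(1/8) = 0.3281
  (P=1,Q=0): P(P|Q) = (5/64)/(1/8) = 5/8;  -(5/64)·log₂(5/8) = 0.0530
  (P=1,Q=1): P(P|Q) = (35/64)/(7/8) = 5/8;  -(35/64)·log₂(5/8) = 0.3708
  (P=2,Q=0): P(P|Q) = (1/32)/(1/8) = 1/4;  -(1/32)·log₂(1/4) = 0.0625
  (P=2,Q=1): P(P|Q) = (7/32)/(7/8) = 1/4;  -(7/32)·log₂(1/4) = 0.4375
H(P|Q) = 0.0469 + 0.3281 + 0.0530 + 0.3708 + 0.0625 + 0.4375
  = 1.2988 bits
H(P) - H(P|Q) = 1.2988 - 1.2988 = 0.0000 bits

Both sides equal 0.0000 bits, so I(P;Q) = H(P) - H(P|Q) ✓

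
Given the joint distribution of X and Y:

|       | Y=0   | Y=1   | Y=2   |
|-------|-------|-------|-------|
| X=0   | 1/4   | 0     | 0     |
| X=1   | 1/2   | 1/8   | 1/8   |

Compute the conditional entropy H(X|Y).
Marginal P(Y) (column sums):
  P(Y=0) = 1/4 + 1/2 = 3/4
  P(Y=1) = 0 + 1/8 = 1/8
  P(Y=2) = 0 + 1/8 = 1/8

H(X|Y) = -Σ P(X,Y)·log₂ P(X|Y), where P(X|Y) = P(X,Y) / P(Y)
  (cells with P(X,Y) = 0 contribute 0)
  (X=0,Y=0): P(X|Y) = (1/4)/(3/4) = 1/3;  -(1/4)·log₂(1/3) = 0.3962
  (X=1,Y=0): P(X|Y) = (1/2)/(3/4) = 2/3;  -(1/2)·log₂(2/3) = 0.2925
  (X=1,Y=1): P(X|Y) = (1/8)/(1/8) = 1;  -(1/8)·log₂(1) = 0.0000
  (X=1,Y=2): P(X|Y) = (1/8)/(1/8) = 1;  -(1/8)·log₂(1) = 0.0000
H(X|Y) = 0.3962 + 0.2925 + 0.0000 + 0.0000
  = 0.6887 bits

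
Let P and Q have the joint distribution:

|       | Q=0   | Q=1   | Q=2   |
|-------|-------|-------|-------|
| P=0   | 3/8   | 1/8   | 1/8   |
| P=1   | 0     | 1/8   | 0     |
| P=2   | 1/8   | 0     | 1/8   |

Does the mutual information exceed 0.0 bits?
Marginal P(P) (row sums):
  P(P=0) = 3/8 + 1/8 + 1/8 = 5/8
  P(P=1) = 0 + 1/8 + 0 = 1/8
  P(P=2) = 1/8 + 0 + 1/8 = 1/4
Marginal P(Q) (column sums):
  P(Q=0) = 3/8 + 0 + 1/8 = 1/2
  P(Q=1) = 1/8 + 1/8 + 0 = 1/4
  P(Q=2) = 1/8 + 0 + 1/8 = 1/4

H(P) = -[(5/8)·log₂(5/8) + (1/8)·log₂(1/8) + (1/4)·log₂(1/4)]
  = 0.4238 + 0.3750 + 0.5000
  = 1.2988 bits
H(Q) = -[(1/2)·log₂(1/2) + (1/4)·log₂(1/4) + (1/4)·log₂(1/4)]
  = 0.5000 + 0.5000 + 0.5000
  = 1.5000 bits
H(P,Q) = -[(3/8)·log₂(3/8) + (1/8)·log₂(1/8) + (1/8)·log₂(1/8) + (1/8)·log₂(1/8) + (1/8)·log₂(1/8) + (1/8)·log₂(1/8)]
  = 0.5306 + 0.3750 + 0.3750 + 0.3750 + 0.3750 + 0.3750
  = 2.4056 bits

I(P;Q) = H(P) + H(Q) - H(P,Q)
  = 1.2988 + 1.5000 - 2.4056
  = 0.3932 bits

Yes. I(P;Q) = 0.3932 bits, which is > 0.0 bits.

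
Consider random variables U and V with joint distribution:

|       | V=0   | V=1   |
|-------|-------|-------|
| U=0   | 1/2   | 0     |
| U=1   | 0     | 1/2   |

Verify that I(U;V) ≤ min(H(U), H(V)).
Marginal P(U) (row sums):
  P(U=0) = 1/2 + 0 = 1/2
  P(U=1) = 0 + 1/2 = 1/2
Marginal P(V) (column sums):
  P(V=0) = 1/2 + 0 = 1/2
  P(V=1) = 0 + 1/2 = 1/2

H(U) = -[(1/2)·log₂(1/2) + (1/2)·log₂(1/2)]
  = 0.5000 + 0.5000
  = 1.0000 bits
H(V) = -[(1/2)·log₂(1/2) + (1/2)·log₂(1/2)]
  = 0.5000 + 0.5000
  = 1.0000 bits
H(U,V) = -[(1/2)·log₂(1/2) + (1/2)·log₂(1/2)]
  = 0.5000 + 0.5000
  = 1.0000 bits

I(U;V) = H(U) + H(V) - H(U,V)
  = 1.0000 + 1.0000 - 1.0000
  = 1.0000 bits

min(H(U), H(V)) = min(1.0000, 1.0000) = 1.0000 bits
Since 1.0000 ≤ 1.0000, the bound is satisfied ✓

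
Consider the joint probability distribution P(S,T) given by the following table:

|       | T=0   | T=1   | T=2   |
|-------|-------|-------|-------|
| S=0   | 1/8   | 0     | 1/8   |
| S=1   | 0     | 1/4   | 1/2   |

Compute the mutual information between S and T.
Marginal P(S) (row sums):
  P(S=0) = 1/8 + 0 + 1/8 = 1/4
  P(S=1) = 0 + 1/4 + 1/2 = 3/4
Marginal P(T) (column sums):
  P(T=0) = 1/8 + 0 = 1/8
  P(T=1) = 0 + 1/4 = 1/4
  P(T=2) = 1/8 + 1/2 = 5/8

H(S) = -[(1/4)·log₂(1/4) + (3/4)·log₂(3/4)]
  = 0.5000 + 0.3113
  = 0.8113 bits
H(T) = -[(1/8)·log₂(1/8) + (1/4)·log₂(1/4) + (5/8)·log₂(5/8)]
  = 0.3750 + 0.5000 + 0.4238
  = 1.2988 bits
H(S,T) = -[(1/8)·log₂(1/8) + (1/8)·log₂(1/8) + (1/4)·log₂(1/4) + (1/2)·log₂(1/2)]
  = 0.3750 + 0.3750 + 0.5000 + 0.5000
  = 1.7500 bits

I(S;T) = H(S) + H(T) - H(S,T)
  = 0.8113 + 1.2988 - 1.7500
  = 0.3601 bits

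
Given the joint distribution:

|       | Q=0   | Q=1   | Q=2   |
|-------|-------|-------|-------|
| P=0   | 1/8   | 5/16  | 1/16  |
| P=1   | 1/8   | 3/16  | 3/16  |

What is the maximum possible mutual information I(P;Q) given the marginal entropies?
The upper bound on mutual information is I(P;Q) ≤ min(H(P), H(Q)).

Marginal P(P) (row sums):
  P(P=0) = 1/8 + 5/16 + 1/16 = 1/2
  P(P=1) = 1/8 + 3/16 + 3/16 = 1/2
Marginal P(Q) (column sums):
  P(Q=0) = 1/8 + 1/8 = 1/4
  P(Q=1) = 5/16 + 3/16 = 1/2
  P(Q=2) = 1/16 + 3/16 = 1/4

H(P) = -[(1/2)·log₂(1/2) + (1/2)·log₂(1/2)]
  = 0.5000 + 0.5000
  = 1.0000 bits
H(Q) = -[(1/4)·log₂(1/4) + (1/2)·log₂(1/2) + (1/4)·log₂(1/4)]
  = 0.5000 + 0.5000 + 0.5000
  = 1.5000 bits

Maximum possible I(P;Q) = min(1.0000, 1.5000) = 1.0000 bits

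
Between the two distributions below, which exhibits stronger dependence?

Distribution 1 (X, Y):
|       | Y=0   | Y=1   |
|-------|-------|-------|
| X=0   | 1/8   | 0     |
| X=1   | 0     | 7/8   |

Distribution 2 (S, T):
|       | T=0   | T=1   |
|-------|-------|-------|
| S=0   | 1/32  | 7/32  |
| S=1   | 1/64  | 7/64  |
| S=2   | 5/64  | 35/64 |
Distribution 1 (X, Y):
Marginal P(X) (row sums):
  P(X=0) = 1/8 + 0 = 1/8
  P(X=1) = 0 + 7/8 = 7/8
Marginal P(Y) (column sums):
  P(Y=0) = 1/8 + 0 = 1/8
  P(Y=1) = 0 + 7/8 = 7/8

H(X) = -[(1/8)·log₂(1/8) + (7/8)·log₂(7/8)]
  = 0.3750 + 0.1686
  = 0.5436 bits
H(Y) = -[(1/8)·log₂(1/8) + (7/8)·log₂(7/8)]
  = 0.3750 + 0.1686
  = 0.5436 bits
H(X,Y) = -[(1/8)·log₂(1/8) + (7/8)·log₂(7/8)]
  = 0.3750 + 0.1686
  = 0.5436 bits

I(X;Y) = H(X) + H(Y) - H(X,Y)
  = 0.5436 + 0.5436 - 0.5436
  = 0.5436 bits

Distribution 2 (S, T):
Marginal P(S) (row sums):
  P(S=0) = 1/32 + 7/32 = 1/4
  P(S=1) = 1/64 + 7/64 = 1/8
  P(S=2) = 5/64 + 35/64 = 5/8
Marginal P(T) (column sums):
  P(T=0) = 1/32 + 1/64 + 5/64 = 1/8
  P(T=1) = 7/32 + 7/64 + 35/64 = 7/8

H(S) = -[(1/4)·log₂(1/4) + (1/8)·log₂(1/8) + (5/8)·log₂(5/8)]
  = 0.5000 + 0.3750 + 0.4238
  = 1.2988 bits
H(T) = -[(1/8)·log₂(1/8) + (7/8)·log₂(7/8)]
  = 0.3750 + 0.1686
  = 0.5436 bits
H(S,T) = -[(1/32)·log₂(1/32) + (7/32)·log₂(7/32) + (1/64)·log₂(1/64) + (7/64)·log₂(7/64) + (5/64)·log₂(5/64) + (35/64)·log₂(35/64)]
  = 0.1563 + 0.4796 + 0.0938 + 0.3492 + 0.2873 + 0.4762
  = 1.8424 bits

I(S;T) = H(S) + H(T) - H(S,T)
  = 1.2988 + 0.5436 - 1.8424
  = 0.0000 bits

I(X;Y) = 0.5436 bits > I(S;T) = 0.0000 bits, so (X, Y) has the higher mutual information (stronger dependence).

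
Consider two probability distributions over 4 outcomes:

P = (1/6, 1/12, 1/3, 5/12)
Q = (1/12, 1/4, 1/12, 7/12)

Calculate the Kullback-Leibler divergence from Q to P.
D(P||Q) = Σ P(i) log₂(P(i)/Q(i))
  i=0: (1/6) × log₂((1/6)/(1/12)) = (1/6) × log₂(2) = 0.1667
  i=1: (1/12) × log₂((1/12)/(1/4)) = (1/12) × log₂(1/3) = -0.1321
  i=2: (1/3) × log₂((1/3)/(1/12)) = (1/3) × log₂(4) = 0.6667
  i=3: (5/12) × log₂((5/12)/(7/12)) = (5/12) × log₂(5/7) = -0.2023
D(P||Q) = 0.1667 - 0.1321 + 0.6667 - 0.2023
  = 0.4990 bits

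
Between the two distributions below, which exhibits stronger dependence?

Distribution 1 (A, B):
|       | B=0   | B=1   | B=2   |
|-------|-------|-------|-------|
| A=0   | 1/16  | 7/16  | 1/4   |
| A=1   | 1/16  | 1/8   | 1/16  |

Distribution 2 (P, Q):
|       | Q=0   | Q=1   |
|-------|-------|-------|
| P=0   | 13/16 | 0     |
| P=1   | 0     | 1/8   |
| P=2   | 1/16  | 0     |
Distribution 1 (A, B):
Marginal P(A) (row sums):
  P(A=0) = 1/16 + 7/16 + 1/4 = 3/4
  P(A=1) = 1/16 + 1/8 + 1/16 = 1/4
Marginal P(B) (column sums):
  P(B=0) = 1/16 + 1/16 = 1/8
  P(B=1) = 7/16 + 1/8 = 9/16
  P(B=2) = 1/4 + 1/16 = 5/16

H(A) = -[(3/4)·log₂(3/4) + (1/4)·log₂(1/4)]
  = 0.3113 + 0.5000
  = 0.8113 bits
H(B) = -[(1/8)·log₂(1/8) + (9/16)·log₂(9/16) + (5/16)·log₂(5/16)]
  = 0.3750 + 0.4669 + 0.5244
  = 1.3663 bits
H(A,B) = -[(1/16)·log₂(1/16) + (7/16)·log₂(7/16) + (1/4)·log₂(1/4) + (1/16)·log₂(1/16) + (1/8)·log₂(1/8) + (1/16)·log₂(1/16)]
  = 0.2500 + 0.5218 + 0.5000 + 0.2500 + 0.3750 + 0.2500
  = 2.1468 bits

I(A;B) = H(A) + H(B) - H(A,B)
  = 0.8113 + 1.3663 - 2.1468
  = 0.0308 bits

Distribution 2 (P, Q):
Marginal P(P) (row sums):
  P(P=0) = 13/16 + 0 = 13/16
  P(P=1) = 0 + 1/8 = 1/8
  P(P=2) = 1/16 + 0 = 1/16
Marginal P(Q) (column sums):
  P(Q=0) = 13/16 + 0 + 1/16 = 7/8
  P(Q=1) = 0 + 1/8 + 0 = 1/8

H(P) = -[(13/16)·log₂(13/16) + (1/8)·log₂(1/8) + (1/16)·log₂(1/16)]
  = 0.2434 + 0.3750 + 0.2500
  = 0.8684 bits
H(Q) = -[(7/8)·log₂(7/8) + (1/8)·log₂(1/8)]
  = 0.1686 + 0.3750
  = 0.5436 bits
H(P,Q) = -[(13/16)·log₂(13/16) + (1/8)·log₂(1/8) + (1/16)·log₂(1/16)]
  = 0.2434 + 0.3750 + 0.2500
  = 0.8684 bits

I(P;Q) = H(P) + H(Q) - H(P,Q)
  = 0.8684 + 0.5436 - 0.8684
  = 0.5436 bits

I(P;Q) = 0.5436 bits > I(A;B) = 0.0308 bits, so (P, Q) has the higher mutual information (stronger dependence).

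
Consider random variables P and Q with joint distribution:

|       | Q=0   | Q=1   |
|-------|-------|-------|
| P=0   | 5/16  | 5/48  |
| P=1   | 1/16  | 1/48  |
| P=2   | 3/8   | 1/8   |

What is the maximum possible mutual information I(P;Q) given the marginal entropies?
The upper bound on mutual information is I(P;Q) ≤ min(H(P), H(Q)).

Marginal P(P) (row sums):
  P(P=0) = 5/16 + 5/48 = 5/12
  P(P=1) = 1/16 + 1/48 = 1/12
  P(P=2) = 3/8 + 1/8 = 1/2
Marginal P(Q) (column sums):
  P(Q=0) = 5/16 + 1/16 + 3/8 = 3/4
  P(Q=1) = 5/48 + 1/48 + 1/8 = 1/4

H(P) = -[(5/12)·log₂(5/12) + (1/12)·log₂(1/12) + (1/2)·log₂(1/2)]
  = 0.5263 + 0.2987 + 0.5000
  = 1.3250 bits
H(Q) = -[(3/4)·log₂(3/4) + (1/4)·log₂(1/4)]
  = 0.3113 + 0.5000
  = 0.8113 bits

Maximum possible I(P;Q) = min(1.3250, 0.8113) = 0.8113 bits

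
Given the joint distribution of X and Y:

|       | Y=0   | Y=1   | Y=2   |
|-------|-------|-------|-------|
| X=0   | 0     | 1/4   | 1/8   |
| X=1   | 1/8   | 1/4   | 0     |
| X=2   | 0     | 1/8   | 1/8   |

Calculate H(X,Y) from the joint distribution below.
H(X,Y) = -Σ P(X,Y) log₂ P(X,Y), summed over the non-zero cells:
H(X,Y) = -[(1/4)·log₂(1/4) + (1/8)·log₂(1/8) + (1/8)·log₂(1/8) + (1/4)·log₂(1/4) + (1/8)·log₂(1/8) + (1/8)·log₂(1/8)]
  = 0.5000 + 0.3750 + 0.3750 + 0.5000 + 0.3750 + 0.3750
  = 2.5000 bits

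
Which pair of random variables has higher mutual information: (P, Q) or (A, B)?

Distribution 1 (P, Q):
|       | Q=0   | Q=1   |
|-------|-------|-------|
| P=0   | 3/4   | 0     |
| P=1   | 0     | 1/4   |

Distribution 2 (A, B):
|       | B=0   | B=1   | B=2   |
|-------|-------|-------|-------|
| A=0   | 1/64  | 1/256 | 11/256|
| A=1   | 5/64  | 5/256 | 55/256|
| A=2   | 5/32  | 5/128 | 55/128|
Distribution 1 (P, Q):
Marginal P(P) (row sums):
  P(P=0) = 3/4 + 0 = 3/4
  P(P=1) = 0 + 1/4 = 1/4
Marginal P(Q) (column sums):
  P(Q=0) = 3/4 + 0 = 3/4
  P(Q=1) = 0 + 1/4 = 1/4

H(P) = -[(3/4)·log₂(3/4) + (1/4)·log₂(1/4)]
  = 0.3113 + 0.5000
  = 0.8113 bits
H(Q) = -[(3/4)·log₂(3/4) + (1/4)·log₂(1/4)]
  = 0.3113 + 0.5000
  = 0.8113 bits
H(P,Q) = -[(3/4)·log₂(3/4) + (1/4)·log₂(1/4)]
  = 0.3113 + 0.5000
  = 0.8113 bits

I(P;Q) = H(P) + H(Q) - H(P,Q)
  = 0.8113 + 0.8113 - 0.8113
  = 0.8113 bits

Distribution 2 (A, B):
Marginal P(A) (row sums):
  P(A=0) = 1/64 + 1/256 + 11/256 = 1/16
  P(A=1) = 5/64 + 5/256 + 55/256 = 5/16
  P(A=2) = 5/32 + 5/128 + 55/128 = 5/8
Marginal P(B) (column sums):
  P(B=0) = 1/64 + 5/64 + 5/32 = 1/4
  P(B=1) = 1/256 + 5/256 + 5/128 = 1/16
  P(B=2) = 11/256 + 55/256 + 55/128 = 11/16

H(A) = -[(1/16)·log₂(1/16) + (5/16)·log₂(5/16) + (5/8)·log₂(5/8)]
  = 0.2500 + 0.5244 + 0.4238
  = 1.1982 bits
H(B) = -[(1/4)·log₂(1/4) + (1/16)·log₂(1/16) + (11/16)·log₂(11/16)]
  = 0.5000 + 0.2500 + 0.3716
  = 1.1216 bits
H(A,B) = -[(1/64)·log₂(1/64) + (1/256)·log₂(1/256) + (11/256)·log₂(11/256) + (5/64)·log₂(5/64) + (5/256)·log₂(5/256) + (55/256)·log₂(55/256) + (5/32)·log₂(5/32) + (5/128)·log₂(5/128) + (55/128)·log₂(55/128)]
  = 0.0938 + 0.0313 + 0.1951 + 0.2873 + 0.1109 + 0.4767 + 0.4184 + 0.1827 + 0.5236
  = 2.3198 bits

I(A;B) = H(A) + H(B) - H(A,B)
  = 1.1982 + 1.1216 - 2.3198
  = 0.0000 bits

I(P;Q) = 0.8113 bits > I(A;B) = 0.0000 bits, so (P, Q) has the higher mutual information (stronger dependence).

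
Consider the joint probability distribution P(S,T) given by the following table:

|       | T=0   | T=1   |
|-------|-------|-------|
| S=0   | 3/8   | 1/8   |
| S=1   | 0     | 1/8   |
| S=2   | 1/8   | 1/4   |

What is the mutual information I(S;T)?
Marginal P(S) (row sums):
  P(S=0) = 3/8 + 1/8 = 1/2
  P(S=1) = 0 + 1/8 = 1/8
  P(S=2) = 1/8 + 1/4 = 3/8
Marginal P(T) (column sums):
  P(T=0) = 3/8 + 0 + 1/8 = 1/2
  P(T=1) = 1/8 + 1/8 + 1/4 = 1/2

H(S) = -[(1/2)·log₂(1/2) + (1/8)·log₂(1/8) + (3/8)·log₂(3/8)]
  = 0.5000 + 0.3750 + 0.5306
  = 1.4056 bits
H(T) = -[(1/2)·log₂(1/2) + (1/2)·log₂(1/2)]
  = 0.5000 + 0.5000
  = 1.0000 bits
H(S,T) = -[(3/8)·log₂(3/8) + (1/8)·log₂(1/8) + (1/8)·log₂(1/8) + (1/8)·log₂(1/8) + (1/4)·log₂(1/4)]
  = 0.5306 + 0.3750 + 0.3750 + 0.3750 + 0.5000
  = 2.1556 bits

I(S;T) = H(S) + H(T) - H(S,T)
  = 1.4056 + 1.0000 - 2.1556
  = 0.2500 bits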